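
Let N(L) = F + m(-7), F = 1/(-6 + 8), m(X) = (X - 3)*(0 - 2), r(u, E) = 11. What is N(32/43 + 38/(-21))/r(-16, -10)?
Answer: 41/22 ≈ 1.8636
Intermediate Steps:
m(X) = 6 - 2*X (m(X) = (-3 + X)*(-2) = 6 - 2*X)
F = 1/2 ≈ 0.50000
N(L) = 41/2 (N(L) = 1/2 + (6 - 2*(-7)) = 1/2 + (6 + 14) = 1/2 + 20 = 41/2)
N(32/43 + 38/(-21))/r(-16, -10) = (41/2)/11 = (41/2)*(1/11) = 41/22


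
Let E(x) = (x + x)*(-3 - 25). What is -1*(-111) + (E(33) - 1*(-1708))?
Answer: -29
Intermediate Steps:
E(x) = -56*x (E(x) = (2*x)*(-28) = -56*x)
-1*(-111) + (E(33) - 1*(-1708)) = -1*(-111) + (-56*33 - 1*(-1708)) = 111 + (-1848 + 1708) = 111 - 140 = -29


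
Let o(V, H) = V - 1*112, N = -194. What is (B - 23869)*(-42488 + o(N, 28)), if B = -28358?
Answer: 2235002238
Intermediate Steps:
o(V, H) = -112 + V (o(V, H) = V - 112 = -112 + V)
(B - 23869)*(-42488 + o(N, 28)) = (-28358 - 23869)*(-42488 + (-112 - 194)) = -52227*(-42488 - 306) = -52227*(-42794) = 2235002238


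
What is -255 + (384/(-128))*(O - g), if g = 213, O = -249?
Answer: 1131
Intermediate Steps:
-255 + (384/(-128))*(O - g) = -255 + (384/(-128))*(-249 - 1*213) = -255 + (384*(-1/128))*(-249 - 213) = -255 - 3*(-462) = -255 + 1386 = 1131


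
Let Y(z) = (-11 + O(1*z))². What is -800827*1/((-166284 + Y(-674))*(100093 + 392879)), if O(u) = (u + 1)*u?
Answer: -800827/101426341245909084 ≈ -7.8957e-12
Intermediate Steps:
O(u) = u*(1 + u) (O(u) = (1 + u)*u = u*(1 + u))
Y(z) = (-11 + z*(1 + z))² (Y(z) = (-11 + (1*z)*(1 + 1*z))² = (-11 + z*(1 + z))²)
-800827*1/((-166284 + Y(-674))*(100093 + 392879)) = -800827*1/((-166284 + (-11 - 674*(1 - 674))²)*(100093 + 392879)) = -800827*1/(492972*(-166284 + (-11 - 674*(-673))²)) = -800827*1/(492972*(-166284 + (-11 + 453602)²)) = -800827*1/(492972*(-166284 + 453591²)) = -800827*1/(492972*(-166284 + 205744795281)) = -800827/(492972*205744628997) = -800827/101426341245909084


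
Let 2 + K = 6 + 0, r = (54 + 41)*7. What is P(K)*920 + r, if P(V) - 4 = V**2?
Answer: 19065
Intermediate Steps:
r = 665 (r = 95*7 = 665)
K = 4 (K = -2 + (6 + 0) = -2 + 6 = 4)
P(V) = 4 + V**2
P(K)*920 + r = (4 + 4**2)*920 + 665 = (4 + 16)*920 + 665 = 20*920 + 665 = 18400 + 665 = 19065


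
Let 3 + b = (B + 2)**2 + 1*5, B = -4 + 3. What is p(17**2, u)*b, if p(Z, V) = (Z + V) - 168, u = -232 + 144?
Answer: 99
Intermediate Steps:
u = -88
B = -1
p(Z, V) = -168 + V + Z (p(Z, V) = (V + Z) - 168 = -168 + V + Z)
b = 3 (b = -3 + ((-1 + 2)**2 + 1*5) = -3 + (1**2 + 5) = -3 + (1 + 5) = -3 + 6 = 3)
p(17**2, u)*b = (-168 - 88 + 17**2)*3 = (-168 - 88 + 289)*3 = 33*3 = 99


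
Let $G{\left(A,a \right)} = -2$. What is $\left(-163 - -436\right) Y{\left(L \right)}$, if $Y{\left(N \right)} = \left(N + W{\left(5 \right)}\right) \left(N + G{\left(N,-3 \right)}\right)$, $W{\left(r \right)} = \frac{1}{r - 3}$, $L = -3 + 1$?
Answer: $1638$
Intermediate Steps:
$L = -2$
$W{\left(r \right)} = \frac{1}{-3 + r}$
$Y{\left(N \right)} = \left(\frac{1}{2} + N\right) \left(-2 + N\right)$ ($Y{\left(N \right)} = \left(N + \frac{1}{-3 + 5}\right) \left(N - 2\right) = \left(N + \frac{1}{2}\right) \left(-2 + N\right) = \left(\frac{1}{2} + N\right) \left(-2 + N\right)$)
$\left(-163 - -436\right) Y{\left(L \right)} = \left(-163 - -436\right) \left(-1 + \left(-2\right)^{2} - -3\right) = \left(-163 + 436\right) \left(-1 + 4 + 3\right) = 273 \cdot 6 = 1638$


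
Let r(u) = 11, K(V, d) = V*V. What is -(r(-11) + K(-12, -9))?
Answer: -155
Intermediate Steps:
K(V, d) = V²
-(r(-11) + K(-12, -9)) = -(11 + (-12)²) = -(11 + 144) = -1*155 = -155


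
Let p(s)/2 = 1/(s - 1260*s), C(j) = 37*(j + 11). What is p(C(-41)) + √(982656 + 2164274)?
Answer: 1/698745 + √3146930 ≈ 1774.0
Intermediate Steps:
C(j) = 407 + 37*j (C(j) = 37*(11 + j) = 407 + 37*j)
p(s) = -2/(1259*s) (p(s) = 2/(s - 1260*s) = 2/((-1259*s)) = 2*(-1/(1259*s)) = -2/(1259*s))
p(C(-41)) + √(982656 + 2164274) = -2/(1259*(407 + 37*(-41))) + √(982656 + 2164274) = -2/(1259*(407 - 1517)) + √3146930 = -2/1259/(-1110) + √3146930 = -2/1259*(-1/1110) + √3146930 = 1/698745 + √3146930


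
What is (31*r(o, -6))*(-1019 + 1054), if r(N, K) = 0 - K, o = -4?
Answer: 6510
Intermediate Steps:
r(N, K) = -K
(31*r(o, -6))*(-1019 + 1054) = (31*(-1*(-6)))*(-1019 + 1054) = (31*6)*35 = 186*35 = 6510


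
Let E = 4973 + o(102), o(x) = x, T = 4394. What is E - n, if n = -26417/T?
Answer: 22325967/4394 ≈ 5081.0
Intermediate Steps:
E = 5075 (E = 4973 + 102 = 5075)
n = -26417/4394 ≈ -6.0121
E - n = 5075 - 1*(-26417/4394) = 5075 + 26417/4394 = 22325967/4394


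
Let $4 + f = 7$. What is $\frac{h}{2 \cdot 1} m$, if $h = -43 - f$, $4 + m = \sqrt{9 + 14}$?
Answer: $92 - 23 \sqrt{23} \approx -18.304$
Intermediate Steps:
$f = 3$ ($f = -4 + 7 = 3$)
$m = -4 + \sqrt{23}$ ($m = -4 + \sqrt{9 + 14} = -4 + \sqrt{23} \approx 0.79583$)
$h = -46$ ($h = -43 - 3 = -46$)
$\frac{h}{2 \cdot 1} m = \frac{1}{2 \cdot 1} \left(-46\right) \left(-4 + \sqrt{23}\right) = \frac{1}{2} \left(-46\right) \left(-4 + \sqrt{23}\right) = - 23 \left(-4 + \sqrt{23}\right) = 92 - 23 \sqrt{23}$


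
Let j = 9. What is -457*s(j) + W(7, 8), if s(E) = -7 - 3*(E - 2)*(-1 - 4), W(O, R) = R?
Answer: -44778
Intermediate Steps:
s(E) = -37 + 15*E (s(E) = -7 - 3*(-2 + E)*(-5) = -7 - 3*(10 - 5*E) = -7 - (30 - 15*E) = -7 + (-30 + 15*E) = -37 + 15*E)
-457*s(j) + W(7, 8) = -457*(-37 + 15*9) + 8 = -457*(-37 + 135) + 8 = -457*98 + 8 = -44786 + 8 = -44778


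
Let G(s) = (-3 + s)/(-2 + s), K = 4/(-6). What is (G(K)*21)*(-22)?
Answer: -2541/4 ≈ -635.25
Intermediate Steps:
K = -⅔ (K = 4*(-⅙) = -⅔ ≈ -0.66667)
G(s) = (-3 + s)/(-2 + s)
(G(K)*21)*(-22) = (((-3 - ⅔)/(-2 - ⅔))*21)*(-22) = ((-11/3/(-8/3))*21)*(-22) = (-3/8*(-11/3)*21)*(-22) = ((11/8)*21)*(-22) = (231/8)*(-22) = -2541/4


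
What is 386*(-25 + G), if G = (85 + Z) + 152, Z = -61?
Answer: 58286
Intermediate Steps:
G = 176 (G = (85 - 61) + 152 = 24 + 152 = 176)
386*(-25 + G) = 386*(-25 + 176) = 386*151 = 58286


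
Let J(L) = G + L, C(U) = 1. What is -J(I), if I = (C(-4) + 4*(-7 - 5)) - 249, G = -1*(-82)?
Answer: 214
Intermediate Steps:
G = 82
I = -296 (I = (1 + 4*(-7 - 5)) - 249 = (1 + 4*(-12)) - 249 = (1 - 48) - 249 = -47 - 249 = -296)
J(L) = 82 + L
-J(I) = -(82 - 296) = -1*(-214) = 214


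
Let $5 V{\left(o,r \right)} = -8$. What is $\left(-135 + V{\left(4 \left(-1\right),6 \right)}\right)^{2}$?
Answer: $\frac{466489}{25} \approx 18660.0$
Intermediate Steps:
$V{\left(o,r \right)} = - \frac{8}{5}$ ($V{\left(o,r \right)} = \frac{1}{5} \left(-8\right) = - \frac{8}{5}$)
$\left(-135 + V{\left(4 \left(-1\right),6 \right)}\right)^{2} = \left(-135 - \frac{8}{5}\right)^{2} = \left(- \frac{683}{5}\right)^{2} = \frac{466489}{25}$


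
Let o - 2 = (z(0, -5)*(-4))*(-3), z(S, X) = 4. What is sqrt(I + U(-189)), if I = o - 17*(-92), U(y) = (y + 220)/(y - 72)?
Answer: sqrt(12215467)/87 ≈ 40.173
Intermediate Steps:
U(y) = (220 + y)/(-72 + y)
o = 50 (o = 2 + (4*(-4))*(-3) = 2 - 16*(-3) = 2 + 48 = 50)
I = 1614 (I = 50 - 17*(-92) = 50 + 1564 = 1614)
sqrt(I + U(-189)) = sqrt(1614 + (220 - 189)/(-72 - 189)) = sqrt(1614 + 31/(-261)) = sqrt(1614 - 1/261*31) = sqrt(1614 - 31/261) = sqrt(421223/261) = sqrt(12215467)/87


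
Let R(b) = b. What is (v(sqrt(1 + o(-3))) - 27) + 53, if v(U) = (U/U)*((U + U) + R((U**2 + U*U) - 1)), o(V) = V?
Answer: 21 + 2*I*sqrt(2) ≈ 21.0 + 2.8284*I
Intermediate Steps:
v(U) = -1 + 2*U + 2*U**2 (v(U) = (U/U)*((U + U) + ((U**2 + U*U) - 1)) = 1*(2*U + ((U**2 + U**2) - 1)) = 1*(2*U + (2*U**2 - 1)) = 1*(2*U + (-1 + 2*U**2)) = 1*(-1 + 2*U + 2*U**2) = -1 + 2*U + 2*U**2)
(v(sqrt(1 + o(-3))) - 27) + 53 = ((-1 + 2*sqrt(1 - 3) + 2*(sqrt(1 - 3))**2) - 27) + 53 = ((-1 + 2*sqrt(-2) + 2*(sqrt(-2))**2) - 27) + 53 = ((-1 + 2*(I*sqrt(2)) + 2*(I*sqrt(2))**2) - 27) + 53 = ((-1 + 2*I*sqrt(2) + 2*(-2)) - 27) + 53 = ((-1 + 2*I*sqrt(2) - 4) - 27) + 53 = ((-5 + 2*I*sqrt(2)) - 27) + 53 = (-32 + 2*I*sqrt(2)) + 53 = 21 + 2*I*sqrt(2)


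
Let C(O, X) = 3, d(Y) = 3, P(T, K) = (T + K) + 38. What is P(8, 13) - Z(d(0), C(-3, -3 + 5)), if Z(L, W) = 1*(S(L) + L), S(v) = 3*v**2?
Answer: 29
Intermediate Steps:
P(T, K) = 38 + K + T (P(T, K) = (K + T) + 38 = 38 + K + T)
Z(L, W) = L + 3*L**2 (Z(L, W) = 1*(3*L**2 + L) = 1*(L + 3*L**2) = L + 3*L**2)
P(8, 13) - Z(d(0), C(-3, -3 + 5)) = (38 + 13 + 8) - 3*(1 + 3*3) = 59 - 3*(1 + 9) = 59 - 3*10 = 59 - 1*30 = 59 - 30 = 29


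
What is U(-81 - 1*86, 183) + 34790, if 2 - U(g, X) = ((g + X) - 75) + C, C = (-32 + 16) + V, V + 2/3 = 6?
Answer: 104585/3 ≈ 34862.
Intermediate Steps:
V = 16/3 (V = -2/3 + 6 = 16/3 ≈ 5.3333)
C = -32/3 (C = (-32 + 16) + 16/3 = -16 + 16/3 = -32/3 ≈ -10.667)
U(g, X) = 263/3 - X - g (U(g, X) = 2 - (((g + X) - 75) - 32/3) = 2 - (((X + g) - 75) - 32/3) = 2 - ((-75 + X + g) - 32/3) = 2 - (-257/3 + X + g) = 2 + (257/3 - X - g) = 263/3 - X - g)
U(-81 - 1*86, 183) + 34790 = (263/3 - 1*183 - (-81 - 1*86)) + 34790 = (263/3 - 183 - (-81 - 86)) + 34790 = (263/3 - 183 - 1*(-167)) + 34790 = (263/3 - 183 + 167) + 34790 = 215/3 + 34790 = 104585/3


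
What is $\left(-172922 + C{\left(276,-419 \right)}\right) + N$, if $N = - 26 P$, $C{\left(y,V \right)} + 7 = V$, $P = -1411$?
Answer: $-136662$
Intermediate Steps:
$C{\left(y,V \right)} = -7 + V$
$N = 36686$ ($N = \left(-26\right) \left(-1411\right) = 36686$)
$\left(-172922 + C{\left(276,-419 \right)}\right) + N = \left(-172922 - 426\right) + 36686 = -173348 + 36686 = -136662$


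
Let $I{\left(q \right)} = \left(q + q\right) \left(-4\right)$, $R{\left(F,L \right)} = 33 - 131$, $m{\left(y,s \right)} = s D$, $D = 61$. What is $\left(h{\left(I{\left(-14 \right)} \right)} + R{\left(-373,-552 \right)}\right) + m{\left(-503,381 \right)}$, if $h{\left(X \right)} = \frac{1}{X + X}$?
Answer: $\frac{5184033}{224} \approx 23143.0$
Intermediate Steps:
$m{\left(y,s \right)} = 61 s$ ($m{\left(y,s \right)} = s 61 = 61 s$)
$R{\left(F,L \right)} = -98$ ($R{\left(F,L \right)} = 33 - 131 = -98$)
$I{\left(q \right)} = - 8 q$ ($I{\left(q \right)} = 2 q \left(-4\right) = - 8 q$)
$h{\left(X \right)} = \frac{1}{2 X}$
$\left(h{\left(I{\left(-14 \right)} \right)} + R{\left(-373,-552 \right)}\right) + m{\left(-503,381 \right)} = \left(\frac{1}{2 \left(\left(-8\right) \left(-14\right)\right)} - 98\right) + 61 \cdot 381 = \left(\frac{1}{2 \cdot 112} - 98\right) + 23241 = \left(\frac{1}{2} \cdot \frac{1}{112} - 98\right) + 23241 = \left(\frac{1}{224} - 98\right) + 23241 = - \frac{21951}{224} + 23241 = \frac{5184033}{224}$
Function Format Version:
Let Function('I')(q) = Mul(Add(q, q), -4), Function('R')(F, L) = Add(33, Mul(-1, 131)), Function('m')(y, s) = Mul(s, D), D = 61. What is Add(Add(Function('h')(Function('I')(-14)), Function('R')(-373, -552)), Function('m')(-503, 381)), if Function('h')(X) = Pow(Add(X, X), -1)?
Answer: Rational(5184033, 224) ≈ 23143.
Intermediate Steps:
Function('m')(y, s) = Mul(61, s) (Function('m')(y, s) = Mul(s, 61) = Mul(61, s))
Function('R')(F, L) = -98 (Function('R')(F, L) = Add(33, -131) = -98)
Function('I')(q) = Mul(-8, q) (Function('I')(q) = Mul(Mul(2, q), -4) = Mul(-8, q))
Function('h')(X) = Mul(Rational(1, 2), Pow(X, -1)) (Function('h')(X) = Pow(Mul(2, X), -1) = Mul(Rational(1, 2), Pow(X, -1)))
Add(Add(Function('h')(Function('I')(-14)), Function('R')(-373, -552)), Function('m')(-503, 381)) = Add(Add(Mul(Rational(1, 2), Pow(Mul(-8, -14), -1)), -98), Mul(61, 381)) = Add(Add(Mul(Rational(1, 2), Pow(112, -1)), -98), 23241) = Add(Add(Mul(Rational(1, 2), Rational(1, 112)), -98), 23241) = Add(Add(Rational(1, 224), -98), 23241) = Add(Rational(-21951, 224), 23241) = Rational(5184033, 224)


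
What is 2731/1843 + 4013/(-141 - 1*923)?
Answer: -236325/103208 ≈ -2.2898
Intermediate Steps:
2731/1843 + 4013/(-141 - 1*923) = 2731*(1/1843) + 4013/(-141 - 923) = 2731/1843 + 4013/(-1064) = 2731/1843 + 4013*(-1/1064) = 2731/1843 - 4013/1064 = -236325/103208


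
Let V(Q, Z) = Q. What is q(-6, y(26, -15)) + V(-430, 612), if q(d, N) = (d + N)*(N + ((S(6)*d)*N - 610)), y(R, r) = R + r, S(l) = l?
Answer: -5405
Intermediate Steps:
q(d, N) = (N + d)*(-610 + N + 6*N*d) (q(d, N) = (d + N)*(N + ((6*d)*N - 610)) = (N + d)*(N + (6*N*d - 610)) = (N + d)*(N + (-610 + 6*N*d)) = (N + d)*(-610 + N + 6*N*d))
q(-6, y(26, -15)) + V(-430, 612) = ((26 - 15)**2 - 610*(26 - 15) - 610*(-6) + (26 - 15)*(-6) + 6*(26 - 15)*(-6)**2 + 6*(-6)*(26 - 15)**2) - 430 = (11**2 - 610*11 + 3660 + 11*(-6) + 6*11*36 + 6*(-6)*11**2) - 430 = (121 - 6710 + 3660 - 66 + 2376 + 6*(-6)*121) - 430 = (121 - 6710 + 3660 - 66 + 2376 - 4356) - 430 = -4975 - 430 = -5405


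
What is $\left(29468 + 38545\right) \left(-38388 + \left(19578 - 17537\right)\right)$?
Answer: $-2472068511$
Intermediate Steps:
$\left(29468 + 38545\right) \left(-38388 + \left(19578 - 17537\right)\right) = 68013 \left(-38388 + \left(19578 - 17537\right)\right) = 68013 \left(-38388 + 2041\right) = 68013 \left(-36347\right) = -2472068511$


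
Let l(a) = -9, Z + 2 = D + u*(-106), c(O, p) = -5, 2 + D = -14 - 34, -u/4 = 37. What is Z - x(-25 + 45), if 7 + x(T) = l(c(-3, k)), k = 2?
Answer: 15652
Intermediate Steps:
u = -148 (u = -4*37 = -148)
D = -50 (D = -2 + (-14 - 34) = -2 - 48 = -50)
Z = 15636 (Z = -2 + (-50 - 148*(-106)) = -2 + (-50 + 15688) = -2 + 15638 = 15636)
x(T) = -16 (x(T) = -7 - 9 = -16)
Z - x(-25 + 45) = 15636 - 1*(-16) = 15636 + 16 = 15652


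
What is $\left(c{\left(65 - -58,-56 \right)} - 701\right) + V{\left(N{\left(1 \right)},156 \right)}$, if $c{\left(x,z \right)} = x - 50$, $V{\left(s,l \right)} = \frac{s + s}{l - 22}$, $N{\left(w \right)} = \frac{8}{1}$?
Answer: $- \frac{42068}{67} \approx -627.88$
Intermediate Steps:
$N{\left(w \right)} = 8$ ($N{\left(w \right)} = 8 \cdot 1 = 8$)
$V{\left(s,l \right)} = \frac{2 s}{-22 + l}$
$c{\left(x,z \right)} = -50 + x$
$\left(c{\left(65 - -58,-56 \right)} - 701\right) + V{\left(N{\left(1 \right)},156 \right)} = \left(\left(-50 + \left(65 - -58\right)\right) - 701\right) + 2 \cdot 8 \frac{1}{-22 + 156} = \left(\left(-50 + \left(65 + 58\right)\right) - 701\right) + 2 \cdot 8 \cdot \frac{1}{134} = \left(\left(-50 + 123\right) - 701\right) + 2 \cdot 8 \cdot \frac{1}{134} = \left(73 - 701\right) + \frac{8}{67} = -628 + \frac{8}{67} = - \frac{42068}{67}$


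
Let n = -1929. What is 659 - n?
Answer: 2588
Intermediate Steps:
659 - n = 659 - 1*(-1929) = 659 + 1929 = 2588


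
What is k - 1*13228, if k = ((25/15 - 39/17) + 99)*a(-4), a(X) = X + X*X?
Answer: -204808/17 ≈ -12048.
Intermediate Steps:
a(X) = X + X²
k = 20068/17 (k = ((25/15 - 39/17) + 99)*(-4*(1 - 4)) = ((25*(1/15) - 39*1/17) + 99)*(-4*(-3)) = ((5/3 - 39/17) + 99)*12 = (-32/51 + 99)*12 = (5017/51)*12 = 20068/17 ≈ 1180.5)
k - 1*13228 = 20068/17 - 1*13228 = 20068/17 - 13228 = -204808/17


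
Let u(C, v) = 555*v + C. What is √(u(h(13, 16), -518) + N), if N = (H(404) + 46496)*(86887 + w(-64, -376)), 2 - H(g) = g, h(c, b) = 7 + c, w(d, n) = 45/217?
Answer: √188576916473722/217 ≈ 63283.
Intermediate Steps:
w(d, n) = 45/217 (w(d, n) = 45*(1/217) = 45/217)
H(g) = 2 - g
u(C, v) = C + 555*v
N = 869080429256/217 (N = ((2 - 1*404) + 46496)*(86887 + 45/217) = ((2 - 404) + 46496)*(18854524/217) = (-402 + 46496)*(18854524/217) = 46094*(18854524/217) = 869080429256/217 ≈ 4.0050e+9)
√(u(h(13, 16), -518) + N) = √(((7 + 13) + 555*(-518)) + 869080429256/217) = √((20 - 287490) + 869080429256/217) = √(-287470 + 869080429256/217) = √(869018048266/217) = √188576916473722/217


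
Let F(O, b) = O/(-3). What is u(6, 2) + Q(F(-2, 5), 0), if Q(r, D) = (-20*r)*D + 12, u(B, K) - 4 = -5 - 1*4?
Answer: 7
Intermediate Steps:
u(B, K) = -5 (u(B, K) = 4 + (-5 - 1*4) = 4 + (-5 - 4) = 4 - 9 = -5)
F(O, b) = -O/3 (F(O, b) = O*(-1/3) = -O/3)
Q(r, D) = 12 - 20*D*r (Q(r, D) = -20*D*r + 12 = 12 - 20*D*r)
u(6, 2) + Q(F(-2, 5), 0) = -5 + (12 - 20*0*(-1/3*(-2))) = -5 + (12 - 20*0*2/3) = -5 + (12 + 0) = -5 + 12 = 7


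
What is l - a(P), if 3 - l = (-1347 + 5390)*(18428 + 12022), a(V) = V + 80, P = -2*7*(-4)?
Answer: -123109483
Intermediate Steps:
P = 56 (P = -14*(-4) = 56)
a(V) = 80 + V
l = -123109347 (l = 3 - (-1347 + 5390)*(18428 + 12022) = 3 - 4043*30450 = 3 - 1*123109350 = 3 - 123109350 = -123109347)
l - a(P) = -123109347 - (80 + 56) = -123109347 - 1*136 = -123109347 - 136 = -123109483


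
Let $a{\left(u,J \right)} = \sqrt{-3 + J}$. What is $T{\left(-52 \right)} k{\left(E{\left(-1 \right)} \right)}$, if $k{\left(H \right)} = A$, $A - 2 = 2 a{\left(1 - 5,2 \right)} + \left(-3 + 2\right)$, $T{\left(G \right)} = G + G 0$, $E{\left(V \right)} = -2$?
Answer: $-52 - 104 i \approx -52.0 - 104.0 i$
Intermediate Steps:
$T{\left(G \right)} = G$ ($T{\left(G \right)} = G + 0 = G$)
$A = 1 + 2 i$ ($A = 2 + \left(2 \sqrt{-3 + 2} + \left(-3 + 2\right)\right) = 2 - \left(1 - 2 \sqrt{-1}\right) = 2 - \left(1 - 2 i\right) = 1 + 2 i \approx 1.0 + 2.0 i$)
$k{\left(H \right)} = 1 + 2 i$
$T{\left(-52 \right)} k{\left(E{\left(-1 \right)} \right)} = - 52 \left(1 + 2 i\right) = -52 - 104 i$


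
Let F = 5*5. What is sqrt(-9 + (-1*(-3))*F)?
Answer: sqrt(66) ≈ 8.1240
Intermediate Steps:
F = 25
sqrt(-9 + (-1*(-3))*F) = sqrt(-9 - 1*(-3)*25) = sqrt(-9 + 3*25) = sqrt(-9 + 75) = sqrt(66)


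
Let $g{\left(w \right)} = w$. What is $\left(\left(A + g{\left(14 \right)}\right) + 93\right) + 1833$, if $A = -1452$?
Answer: $488$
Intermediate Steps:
$\left(\left(A + g{\left(14 \right)}\right) + 93\right) + 1833 = \left(\left(-1452 + 14\right) + 93\right) + 1833 = \left(-1438 + 93\right) + 1833 = -1345 + 1833 = 488$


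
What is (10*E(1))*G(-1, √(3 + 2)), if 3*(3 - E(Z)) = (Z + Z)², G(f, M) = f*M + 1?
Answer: 50/3 - 50*√5/3 ≈ -20.601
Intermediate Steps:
G(f, M) = 1 + M*f (G(f, M) = M*f + 1 = 1 + M*f)
E(Z) = 3 - 4*Z²/3 (E(Z) = 3 - (Z + Z)²/3 = 3 - 4*Z²/3)
(10*E(1))*G(-1, √(3 + 2)) = (10*(3 - 4/3*1²))*(1 + √(3 + 2)*(-1)) = (10*(3 - 4/3*1))*(1 + √5*(-1)) = (10*(3 - 4/3))*(1 - √5) = (10*(5/3))*(1 - √5) = 50*(1 - √5)/3 = 50/3 - 50*√5/3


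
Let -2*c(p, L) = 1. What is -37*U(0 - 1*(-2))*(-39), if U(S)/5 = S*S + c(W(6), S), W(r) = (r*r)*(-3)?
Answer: 50505/2 ≈ 25253.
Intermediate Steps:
W(r) = -3*r² (W(r) = r²*(-3) = -3*r²)
c(p, L) = -½ (c(p, L) = -½*1 = -½)
U(S) = -5/2 + 5*S² (U(S) = 5*(S*S - ½) = 5*(S² - ½) = 5*(-½ + S²) = -5/2 + 5*S²)
-37*U(0 - 1*(-2))*(-39) = -37*(-5/2 + 5*(0 - 1*(-2))²)*(-39) = -37*(-5/2 + 5*(0 + 2)²)*(-39) = -37*(-5/2 + 5*2²)*(-39) = -37*(-5/2 + 5*4)*(-39) = -37*(-5/2 + 20)*(-39) = -37*35/2*(-39) = -1295/2*(-39) = 50505/2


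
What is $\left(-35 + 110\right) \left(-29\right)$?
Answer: $-2175$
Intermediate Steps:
$\left(-35 + 110\right) \left(-29\right) = 75 \left(-29\right) = -2175$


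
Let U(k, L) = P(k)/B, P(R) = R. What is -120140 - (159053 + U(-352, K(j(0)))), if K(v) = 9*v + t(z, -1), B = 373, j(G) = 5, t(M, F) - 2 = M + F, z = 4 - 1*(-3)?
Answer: -104138637/373 ≈ -2.7919e+5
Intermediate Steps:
z = 7 (z = 4 + 3 = 7)
t(M, F) = 2 + F + M (t(M, F) = 2 + (M + F) = 2 + (F + M) = 2 + F + M)
K(v) = 8 + 9*v (K(v) = 9*v + (2 - 1 + 7) = 9*v + 8 = 8 + 9*v)
U(k, L) = k/373
-120140 - (159053 + U(-352, K(j(0)))) = -120140 - (159053 + (1/373)*(-352)) = -120140 - (159053 - 352/373) = -120140 - 1*59326417/373 = -120140 - 59326417/373 = -104138637/373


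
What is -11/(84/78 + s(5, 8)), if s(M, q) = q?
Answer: -143/118 ≈ -1.2119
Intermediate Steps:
-11/(84/78 + s(5, 8)) = -11/(84/78 + 8) = -11/(84*(1/78) + 8) = -11/(14/13 + 8) = -11/(118/13) = (13/118)*(-11) = -143/118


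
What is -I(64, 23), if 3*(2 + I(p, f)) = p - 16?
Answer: -14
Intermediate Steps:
I(p, f) = -22/3 + p/3 (I(p, f) = -2 + (p - 16)/3 = -2 + (-16 + p)/3 = -2 + (-16/3 + p/3) = -22/3 + p/3)
-I(64, 23) = -(-22/3 + (1/3)*64) = -(-22/3 + 64/3) = -1*14 = -14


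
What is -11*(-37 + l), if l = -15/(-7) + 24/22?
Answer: 2600/7 ≈ 371.43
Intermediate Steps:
l = 249/77 (l = -15*(-⅐) + 24*(1/22) = 15/7 + 12/11 = 249/77 ≈ 3.2338)
-11*(-37 + l) = -11*(-37 + 249/77) = -11*(-2600/77) = 2600/7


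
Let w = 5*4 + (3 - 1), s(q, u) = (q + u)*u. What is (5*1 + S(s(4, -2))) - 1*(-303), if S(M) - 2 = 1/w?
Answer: 6821/22 ≈ 310.05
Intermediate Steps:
s(q, u) = u*(q + u)
w = 22 (w = 20 + 2 = 22)
S(M) = 45/22 (S(M) = 2 + 1/22 = 45/22)
(5*1 + S(s(4, -2))) - 1*(-303) = (5*1 + 45/22) - 1*(-303) = (5 + 45/22) + 303 = 155/22 + 303 = 6821/22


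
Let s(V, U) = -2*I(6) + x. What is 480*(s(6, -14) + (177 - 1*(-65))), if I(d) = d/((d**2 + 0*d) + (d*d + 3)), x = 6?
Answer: 594816/5 ≈ 1.1896e+5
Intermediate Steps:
I(d) = d/(3 + 2*d**2) (I(d) = d/((d**2 + 0) + (d**2 + 3)) = d/(d**2 + (3 + d**2)) = d/(3 + 2*d**2))
s(V, U) = 146/25 (s(V, U) = -12/(3 + 2*6**2) + 6 = -12/(3 + 2*36) + 6 = -12/(3 + 72) + 6 = -12/75 + 6 = -2*2/25 + 6 = -4/25 + 6 = 146/25)
480*(s(6, -14) + (177 - 1*(-65))) = 480*(146/25 + (177 - 1*(-65))) = 480*(146/25 + (177 + 65)) = 480*(146/25 + 242) = 480*(6196/25) = 594816/5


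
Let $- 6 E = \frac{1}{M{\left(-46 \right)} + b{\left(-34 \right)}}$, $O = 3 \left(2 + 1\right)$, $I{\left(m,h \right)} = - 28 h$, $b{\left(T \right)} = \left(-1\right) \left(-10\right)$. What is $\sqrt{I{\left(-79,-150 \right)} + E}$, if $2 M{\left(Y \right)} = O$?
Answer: $\frac{\sqrt{31789713}}{87} \approx 64.807$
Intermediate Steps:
$b{\left(T \right)} = 10$
$O = 9$ ($O = 3 \cdot 3 = 9$)
$M{\left(Y \right)} = \frac{9}{2}$ ($M{\left(Y \right)} = \frac{1}{2} \cdot 9 = \frac{9}{2}$)
$E = - \frac{1}{87}$ ($E = - \frac{1}{6 \left(\frac{9}{2} + 10\right)} = - \frac{1}{6 \cdot \frac{29}{2}} = \left(- \frac{1}{6}\right) \frac{2}{29} = - \frac{1}{87} \approx -0.011494$)
$\sqrt{I{\left(-79,-150 \right)} + E} = \sqrt{\left(-28\right) \left(-150\right) - \frac{1}{87}} = \sqrt{4200 - \frac{1}{87}} = \sqrt{\frac{365399}{87}} = \frac{\sqrt{31789713}}{87}$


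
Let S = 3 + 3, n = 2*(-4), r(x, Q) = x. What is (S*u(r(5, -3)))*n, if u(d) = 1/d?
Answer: -48/5 ≈ -9.6000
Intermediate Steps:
n = -8
u(d) = 1/d
S = 6
(S*u(r(5, -3)))*n = (6/5)*(-8) = -48/5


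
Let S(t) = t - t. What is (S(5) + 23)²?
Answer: 529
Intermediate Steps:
S(t) = 0
(S(5) + 23)² = (0 + 23)² = 23² = 529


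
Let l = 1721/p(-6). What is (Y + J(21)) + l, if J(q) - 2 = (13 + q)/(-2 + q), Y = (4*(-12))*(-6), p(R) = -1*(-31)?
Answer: 204563/589 ≈ 347.31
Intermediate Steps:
p(R) = 31
Y = 288 (Y = -48*(-6) = 288)
J(q) = 2 + (13 + q)/(-2 + q)
l = 1721/31 ≈ 55.516
(Y + J(21)) + l = (288 + 3*(3 + 21)/(-2 + 21)) + 1721/31 = (288 + 3*24/19) + 1721/31 = (288 + 3*(1/19)*24) + 1721/31 = (288 + 72/19) + 1721/31 = 5544/19 + 1721/31 = 204563/589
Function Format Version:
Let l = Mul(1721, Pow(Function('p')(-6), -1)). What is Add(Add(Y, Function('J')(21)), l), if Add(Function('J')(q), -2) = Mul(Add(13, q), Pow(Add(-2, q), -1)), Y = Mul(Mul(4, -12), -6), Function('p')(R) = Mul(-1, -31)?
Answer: Rational(204563, 589) ≈ 347.31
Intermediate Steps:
Function('p')(R) = 31
Y = 288 (Y = Mul(-48, -6) = 288)
Function('J')(q) = Add(2, Mul(Pow(Add(-2, q), -1), Add(13, q))) (Function('J')(q) = Add(2, Mul(Add(13, q), Pow(Add(-2, q), -1))) = Add(2, Mul(Pow(Add(-2, q), -1), Add(13, q))))
l = Rational(1721, 31) (l = Mul(1721, Pow(31, -1)) = Mul(1721, Rational(1, 31)) = Rational(1721, 31) ≈ 55.516)
Add(Add(Y, Function('J')(21)), l) = Add(Add(288, Mul(3, Pow(Add(-2, 21), -1), Add(3, 21))), Rational(1721, 31)) = Add(Add(288, Mul(3, Pow(19, -1), 24)), Rational(1721, 31)) = Add(Add(288, Mul(3, Rational(1, 19), 24)), Rational(1721, 31)) = Add(Add(288, Rational(72, 19)), Rational(1721, 31)) = Add(Rational(5544, 19), Rational(1721, 31)) = Rational(204563, 589)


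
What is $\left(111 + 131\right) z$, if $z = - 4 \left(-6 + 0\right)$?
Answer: $5808$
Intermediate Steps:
$z = 24$ ($z = \left(-4\right) \left(-6\right) = 24$)
$\left(111 + 131\right) z = \left(111 + 131\right) 24 = 242 \cdot 24 = 5808$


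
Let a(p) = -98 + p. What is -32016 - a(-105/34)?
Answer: -1085107/34 ≈ -31915.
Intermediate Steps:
-32016 - a(-105/34) = -32016 - (-98 - 105/34) = -32016 - 1*(-3437/34) = -32016 + 3437/34 = -1085107/34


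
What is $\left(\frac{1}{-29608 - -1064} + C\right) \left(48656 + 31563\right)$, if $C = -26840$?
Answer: $- \frac{61457457370459}{28544} \approx -2.1531 \cdot 10^{9}$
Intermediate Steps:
$\left(\frac{1}{-29608 - -1064} + C\right) \left(48656 + 31563\right) = \left(\frac{1}{-29608 - -1064} - 26840\right) \left(48656 + 31563\right) = \left(\frac{1}{-29608 + 1064} - 26840\right) 80219 = \left(\frac{1}{-28544} - 26840\right) 80219 = \left(- \frac{1}{28544} - 26840\right) 80219 = \left(- \frac{766120961}{28544}\right) 80219 = - \frac{61457457370459}{28544}$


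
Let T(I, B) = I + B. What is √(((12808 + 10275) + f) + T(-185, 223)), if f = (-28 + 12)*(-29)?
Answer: √23585 ≈ 153.57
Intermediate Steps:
T(I, B) = B + I
f = 464 (f = -16*(-29) = 464)
√(((12808 + 10275) + f) + T(-185, 223)) = √(((12808 + 10275) + 464) + (223 - 185)) = √((23083 + 464) + 38) = √(23547 + 38) = √23585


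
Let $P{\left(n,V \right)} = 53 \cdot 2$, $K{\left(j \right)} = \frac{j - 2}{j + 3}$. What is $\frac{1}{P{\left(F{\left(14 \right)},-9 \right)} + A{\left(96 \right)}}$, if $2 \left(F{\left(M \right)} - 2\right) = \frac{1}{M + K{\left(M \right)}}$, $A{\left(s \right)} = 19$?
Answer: $\frac{1}{125} \approx 0.008$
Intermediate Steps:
$K{\left(j \right)} = \frac{-2 + j}{3 + j}$
$F{\left(M \right)} = 2 + \frac{1}{2 \left(M + \frac{-2 + M}{3 + M}\right)}$
$P{\left(n,V \right)} = 106$
$\frac{1}{P{\left(F{\left(14 \right)},-9 \right)} + A{\left(96 \right)}} = \frac{1}{106 + 19} = \frac{1}{125}$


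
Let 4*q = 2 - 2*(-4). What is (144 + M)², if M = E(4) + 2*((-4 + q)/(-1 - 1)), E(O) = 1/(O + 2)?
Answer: 190969/9 ≈ 21219.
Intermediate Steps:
q = 5/2 (q = (2 - 2*(-4))/4 = (2 + 8)/4 = (¼)*10 = 5/2 ≈ 2.5000)
E(O) = 1/(2 + O)
M = 5/3 (M = 1/(2 + 4) + 2*((-4 + 5/2)/(-1 - 1)) = 1/6 + 2*(-3/2/(-2)) = ⅙ + 2*(-3/2*(-½)) = ⅙ + 2*(¾) = ⅙ + 3/2 = 5/3 ≈ 1.6667)
(144 + M)² = (144 + 5/3)² = (437/3)² = 190969/9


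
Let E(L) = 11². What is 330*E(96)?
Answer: 39930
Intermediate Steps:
E(L) = 121
330*E(96) = 330*121 = 39930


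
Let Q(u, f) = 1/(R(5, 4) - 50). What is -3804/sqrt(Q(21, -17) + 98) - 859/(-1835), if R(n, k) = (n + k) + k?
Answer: 859/1835 - 3804*sqrt(5365)/725 ≈ -383.85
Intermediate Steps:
R(n, k) = n + 2*k (R(n, k) = (k + n) + k = n + 2*k)
Q(u, f) = -1/37 (Q(u, f) = 1/((5 + 2*4) - 50) = 1/((5 + 8) - 50) = 1/(13 - 50) = 1/(-37) = -1/37)
-3804/sqrt(Q(21, -17) + 98) - 859/(-1835) = -3804/sqrt(-1/37 + 98) - 859/(-1835) = -3804*sqrt(5365)/725 - 859*(-1/1835) = -3804*sqrt(5365)/725 + 859/1835 = 859/1835 - 3804*sqrt(5365)/725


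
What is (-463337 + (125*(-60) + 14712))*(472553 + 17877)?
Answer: -223697383750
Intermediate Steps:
(-463337 + (125*(-60) + 14712))*(472553 + 17877) = (-463337 + (-7500 + 14712))*490430 = (-463337 + 7212)*490430 = -456125*490430 = -223697383750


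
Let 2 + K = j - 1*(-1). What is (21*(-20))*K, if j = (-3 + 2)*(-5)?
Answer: -1680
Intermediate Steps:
j = 5 (j = -1*(-5) = 5)
K = 4 (K = -2 + (5 - 1*(-1)) = -2 + (5 + 1) = -2 + 6 = 4)
(21*(-20))*K = (21*(-20))*4 = -420*4 = -1680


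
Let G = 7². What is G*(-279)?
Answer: -13671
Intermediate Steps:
G = 49
G*(-279) = 49*(-279) = -13671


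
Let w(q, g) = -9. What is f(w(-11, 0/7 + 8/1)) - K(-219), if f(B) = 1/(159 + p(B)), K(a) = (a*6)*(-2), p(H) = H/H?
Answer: -420479/160 ≈ -2628.0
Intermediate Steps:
p(H) = 1
K(a) = -12*a (K(a) = (6*a)*(-2) = -12*a)
f(B) = 1/160 (f(B) = 1/(159 + 1) = 1/160)
f(w(-11, 0/7 + 8/1)) - K(-219) = 1/160 - (-12)*(-219) = 1/160 - 1*2628 = 1/160 - 2628 = -420479/160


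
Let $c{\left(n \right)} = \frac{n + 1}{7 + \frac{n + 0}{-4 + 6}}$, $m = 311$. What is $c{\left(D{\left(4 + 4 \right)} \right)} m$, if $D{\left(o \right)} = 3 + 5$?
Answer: $\frac{2799}{11} \approx 254.45$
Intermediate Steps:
$D{\left(o \right)} = 8$
$c{\left(n \right)} = \frac{1 + n}{7 + \frac{n}{2}}$
$c{\left(D{\left(4 + 4 \right)} \right)} m = \frac{2 \left(1 + 8\right)}{14 + 8} \cdot 311 = 2 \cdot \frac{1}{22} \cdot 9 \cdot 311 = \frac{9}{11} \cdot 311 = \frac{2799}{11}$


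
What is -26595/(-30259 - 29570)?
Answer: 8865/19943 ≈ 0.44452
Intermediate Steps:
-26595/(-30259 - 29570) = -26595/(-59829) = -26595*(-1/59829) = 8865/19943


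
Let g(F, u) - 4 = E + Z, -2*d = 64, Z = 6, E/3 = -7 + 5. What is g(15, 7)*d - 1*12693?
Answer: -12821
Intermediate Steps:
E = -6 (E = 3*(-7 + 5) = 3*(-2) = -6)
d = -32 (d = -½*64 = -32)
g(F, u) = 4 (g(F, u) = 4 + (-6 + 6) = 4 + 0 = 4)
g(15, 7)*d - 1*12693 = 4*(-32) - 1*12693 = -128 - 12693 = -12821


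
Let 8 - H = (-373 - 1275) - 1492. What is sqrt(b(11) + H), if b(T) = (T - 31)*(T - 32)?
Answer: 4*sqrt(223) ≈ 59.733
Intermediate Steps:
b(T) = (-32 + T)*(-31 + T) (b(T) = (-31 + T)*(-32 + T) = (-32 + T)*(-31 + T))
H = 3148 (H = 8 - ((-373 - 1275) - 1492) = 8 - (-1648 - 1492) = 8 - 1*(-3140) = 8 + 3140 = 3148)
sqrt(b(11) + H) = sqrt((992 + 11**2 - 63*11) + 3148) = sqrt((992 + 121 - 693) + 3148) = sqrt(420 + 3148) = sqrt(3568) = 4*sqrt(223)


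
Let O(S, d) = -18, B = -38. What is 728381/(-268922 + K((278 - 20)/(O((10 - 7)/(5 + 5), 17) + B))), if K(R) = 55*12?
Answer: -728381/268262 ≈ -2.7152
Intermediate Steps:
K(R) = 660
728381/(-268922 + K((278 - 20)/(O((10 - 7)/(5 + 5), 17) + B))) = 728381/(-268922 + 660) = 728381/(-268262) = 728381*(-1/268262) = -728381/268262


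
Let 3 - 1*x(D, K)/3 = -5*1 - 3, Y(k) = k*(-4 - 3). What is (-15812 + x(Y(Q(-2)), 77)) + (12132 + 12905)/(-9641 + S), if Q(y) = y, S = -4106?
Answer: -216938950/13747 ≈ -15781.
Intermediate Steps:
Y(k) = -7*k (Y(k) = k*(-7) = -7*k)
x(D, K) = 33 (x(D, K) = 9 - 3*(-5*1 - 3) = 9 - 3*(-5 - 3) = 9 - 3*(-8) = 9 + 24 = 33)
(-15812 + x(Y(Q(-2)), 77)) + (12132 + 12905)/(-9641 + S) = (-15812 + 33) + (12132 + 12905)/(-9641 - 4106) = -15779 + 25037/(-13747) = -15779 + 25037*(-1/13747) = -15779 - 25037/13747 = -216938950/13747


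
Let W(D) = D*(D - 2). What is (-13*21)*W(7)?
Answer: -9555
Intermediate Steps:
W(D) = D*(-2 + D)
(-13*21)*W(7) = (-13*21)*(7*(-2 + 7)) = -1911*5 = -273*35 = -9555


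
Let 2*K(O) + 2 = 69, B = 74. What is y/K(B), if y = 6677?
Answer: 13354/67 ≈ 199.31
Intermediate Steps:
K(O) = 67/2 (K(O) = -1 + (½)*69 = -1 + 69/2 = 67/2)
y/K(B) = 6677/(67/2) = 6677*(2/67) = 13354/67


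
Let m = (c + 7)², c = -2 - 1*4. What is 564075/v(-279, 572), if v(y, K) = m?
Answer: 564075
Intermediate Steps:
c = -6 (c = -2 - 4 = -6)
m = 1 (m = (-6 + 7)² = 1² = 1)
v(y, K) = 1
564075/v(-279, 572) = 564075/1 = 564075*1 = 564075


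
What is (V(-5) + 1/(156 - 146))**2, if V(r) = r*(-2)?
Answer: 10201/100 ≈ 102.01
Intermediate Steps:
V(r) = -2*r
(V(-5) + 1/(156 - 146))**2 = (-2*(-5) + 1/(156 - 146))**2 = (10 + 1/10)**2 = (101/10)**2 = 10201/100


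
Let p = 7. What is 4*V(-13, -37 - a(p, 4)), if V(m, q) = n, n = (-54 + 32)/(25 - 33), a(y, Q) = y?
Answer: 11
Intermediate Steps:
n = 11/4 (n = -22/(-8) = -22*(-⅛) = 11/4 ≈ 2.7500)
V(m, q) = 11/4
4*V(-13, -37 - a(p, 4)) = 4*(11/4) = 11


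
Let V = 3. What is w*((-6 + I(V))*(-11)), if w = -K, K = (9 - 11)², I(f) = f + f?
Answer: 0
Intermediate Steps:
I(f) = 2*f
K = 4 (K = (-2)² = 4)
w = -4 (w = -1*4 = -4)
w*((-6 + I(V))*(-11)) = -4*(-6 + 2*3)*(-11) = -4*(-6 + 6)*(-11) = -0*(-11) = -4*0 = 0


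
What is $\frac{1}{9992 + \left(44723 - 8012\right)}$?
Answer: $\frac{1}{46703} \approx 2.1412 \cdot 10^{-5}$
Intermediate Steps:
$\frac{1}{9992 + \left(44723 - 8012\right)} = \frac{1}{9992 + 36711} = \frac{1}{46703}$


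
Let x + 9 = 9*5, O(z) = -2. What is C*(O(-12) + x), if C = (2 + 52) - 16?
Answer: 1292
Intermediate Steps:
C = 38 (C = 54 - 16 = 38)
x = 36 (x = -9 + 9*5 = -9 + 45 = 36)
C*(O(-12) + x) = 38*(-2 + 36) = 38*34 = 1292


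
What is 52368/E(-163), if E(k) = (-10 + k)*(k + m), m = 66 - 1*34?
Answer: 52368/22663 ≈ 2.3107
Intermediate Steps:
m = 32 (m = 66 - 34 = 32)
E(k) = (-10 + k)*(32 + k) (E(k) = (-10 + k)*(k + 32) = (-10 + k)*(32 + k))
52368/E(-163) = 52368/(-320 + (-163)² + 22*(-163)) = 52368/(-320 + 26569 - 3586) = 52368/22663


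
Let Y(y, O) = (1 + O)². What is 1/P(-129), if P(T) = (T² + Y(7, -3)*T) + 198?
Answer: 1/16323 ≈ 6.1263e-5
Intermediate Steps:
P(T) = 198 + T² + 4*T (P(T) = (T² + (1 - 3)²*T) + 198 = (T² + (-2)²*T) + 198 = (T² + 4*T) + 198 = 198 + T² + 4*T)
1/P(-129) = 1/(198 + (-129)² + 4*(-129)) = 1/(198 + 16641 - 516) = 1/16323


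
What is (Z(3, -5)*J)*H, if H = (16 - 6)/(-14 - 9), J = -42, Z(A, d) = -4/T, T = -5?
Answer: 336/23 ≈ 14.609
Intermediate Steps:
Z(A, d) = ⅘ (Z(A, d) = -4/(-5) = -4*(-⅕) = ⅘)
H = -10/23 (H = 10/(-23) = 10*(-1/23) = -10/23 ≈ -0.43478)
(Z(3, -5)*J)*H = ((⅘)*(-42))*(-10/23) = -168/5*(-10/23) = 336/23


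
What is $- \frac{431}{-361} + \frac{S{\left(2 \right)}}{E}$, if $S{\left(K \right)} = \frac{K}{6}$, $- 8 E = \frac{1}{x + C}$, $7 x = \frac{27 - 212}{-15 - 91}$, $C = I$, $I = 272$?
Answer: $- \frac{291221293}{401793} \approx -724.8$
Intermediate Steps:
$C = 272$
$x = \frac{185}{742}$ ($x = \frac{\left(27 - 212\right) \frac{1}{-15 - 91}}{7} = \frac{\left(-185\right) \frac{1}{-106}}{7} = \frac{\left(-185\right) \left(- \frac{1}{106}\right)}{7} = \frac{1}{7} \cdot \frac{185}{106} = \frac{185}{742} \approx 0.24933$)
$E = - \frac{371}{808036}$ ($E = - \frac{1}{8 \left(\frac{185}{742} + 272\right)} = - \frac{1}{8 \cdot \frac{202009}{742}} = \left(- \frac{1}{8}\right) \frac{742}{202009} = - \frac{371}{808036} \approx -0.00045914$)
$S{\left(K \right)} = \frac{K}{6}$ ($S{\left(K \right)} = K \frac{1}{6} = \frac{K}{6}$)
$- \frac{431}{-361} + \frac{S{\left(2 \right)}}{E} = - \frac{431}{-361} + \frac{\frac{1}{6} \cdot 2}{- \frac{371}{808036}} = \left(-431\right) \left(- \frac{1}{361}\right) + \frac{1}{3} \left(- \frac{808036}{371}\right) = \frac{431}{361} - \frac{808036}{1113} = - \frac{291221293}{401793}$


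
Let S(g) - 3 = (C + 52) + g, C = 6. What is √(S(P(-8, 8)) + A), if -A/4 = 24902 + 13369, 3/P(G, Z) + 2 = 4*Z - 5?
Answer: 2*I*√956393/5 ≈ 391.18*I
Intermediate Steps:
P(G, Z) = 3/(-7 + 4*Z) (P(G, Z) = 3/(-2 + (4*Z - 5)) = 3/(-2 + (-5 + 4*Z)) = 3/(-7 + 4*Z))
S(g) = 61 + g (S(g) = 3 + ((6 + 52) + g) = 3 + (58 + g) = 61 + g)
A = -153084 (A = -4*(24902 + 13369) = -4*38271 = -153084)
√(S(P(-8, 8)) + A) = √((61 + 3/(-7 + 4*8)) - 153084) = √((61 + 3/(-7 + 32)) - 153084) = √((61 + 3/25) - 153084) = √(1528/25 - 153084) = √(-3825572/25) = 2*I*√956393/5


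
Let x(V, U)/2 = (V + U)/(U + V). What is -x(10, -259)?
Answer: -2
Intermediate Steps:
x(V, U) = 2 (x(V, U) = 2*((V + U)/(U + V)) = 2*((U + V)/(U + V)) = 2*1 = 2)
-x(10, -259) = -1*2 = -2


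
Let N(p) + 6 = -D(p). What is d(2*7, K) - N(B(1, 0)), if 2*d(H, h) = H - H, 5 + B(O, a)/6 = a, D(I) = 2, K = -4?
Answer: 8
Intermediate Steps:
B(O, a) = -30 + 6*a
d(H, h) = 0 (d(H, h) = (H - H)/2 = (½)*0 = 0)
N(p) = -8 (N(p) = -6 - 1*2 = -6 - 2 = -8)
d(2*7, K) - N(B(1, 0)) = 0 - 1*(-8) = 0 + 8 = 8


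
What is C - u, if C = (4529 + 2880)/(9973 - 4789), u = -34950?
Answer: 181188209/5184 ≈ 34951.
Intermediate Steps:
C = 7409/5184 ≈ 1.4292
C - u = 7409/5184 - 1*(-34950) = 7409/5184 + 34950 = 181188209/5184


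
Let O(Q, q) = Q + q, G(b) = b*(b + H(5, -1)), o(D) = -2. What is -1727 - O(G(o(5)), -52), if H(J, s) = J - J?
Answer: -1679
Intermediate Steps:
H(J, s) = 0
G(b) = b² (G(b) = b*(b + 0) = b*b = b²)
-1727 - O(G(o(5)), -52) = -1727 - ((-2)² - 52) = -1727 - (4 - 52) = -1727 - 1*(-48) = -1727 + 48 = -1679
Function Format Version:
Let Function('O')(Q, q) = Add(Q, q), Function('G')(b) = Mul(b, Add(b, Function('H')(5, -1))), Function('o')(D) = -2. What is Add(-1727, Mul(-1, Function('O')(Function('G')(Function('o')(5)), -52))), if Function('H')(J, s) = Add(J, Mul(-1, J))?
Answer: -1679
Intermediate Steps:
Function('H')(J, s) = 0
Function('G')(b) = Pow(b, 2) (Function('G')(b) = Mul(b, Add(b, 0)) = Mul(b, b) = Pow(b, 2))
Add(-1727, Mul(-1, Function('O')(Function('G')(Function('o')(5)), -52))) = Add(-1727, Mul(-1, Add(Pow(-2, 2), -52))) = Add(-1727, Mul(-1, Add(4, -52))) = Add(-1727, Mul(-1, -48)) = Add(-1727, 48) = -1679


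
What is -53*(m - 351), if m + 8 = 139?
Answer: 11660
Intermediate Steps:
m = 131 (m = -8 + 139 = 131)
-53*(m - 351) = -53*(131 - 351) = -53*(-220) = 11660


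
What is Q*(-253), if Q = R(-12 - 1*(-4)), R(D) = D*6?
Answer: 12144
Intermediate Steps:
R(D) = 6*D
Q = -48 (Q = 6*(-12 - 1*(-4)) = 6*(-12 + 4) = 6*(-8) = -48)
Q*(-253) = -48*(-253) = 12144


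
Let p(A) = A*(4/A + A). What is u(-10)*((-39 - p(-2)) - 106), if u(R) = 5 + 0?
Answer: -765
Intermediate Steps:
p(A) = A*(A + 4/A)
u(R) = 5
u(-10)*((-39 - p(-2)) - 106) = 5*((-39 - (4 + (-2)²)) - 106) = 5*((-39 - (4 + 4)) - 106) = 5*((-39 - 1*8) - 106) = 5*((-39 - 8) - 106) = 5*(-47 - 106) = 5*(-153) = -765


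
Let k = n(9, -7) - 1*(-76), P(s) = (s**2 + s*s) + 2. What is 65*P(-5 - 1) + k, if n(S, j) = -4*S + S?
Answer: 4859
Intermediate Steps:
P(s) = 2 + 2*s**2 (P(s) = (s**2 + s**2) + 2 = 2*s**2 + 2 = 2 + 2*s**2)
n(S, j) = -3*S
k = 49 (k = -3*9 - 1*(-76) = -27 + 76 = 49)
65*P(-5 - 1) + k = 65*(2 + 2*(-5 - 1)**2) + 49 = 65*(2 + 2*(-6)**2) + 49 = 65*(2 + 2*36) + 49 = 65*(2 + 72) + 49 = 65*74 + 49 = 4810 + 49 = 4859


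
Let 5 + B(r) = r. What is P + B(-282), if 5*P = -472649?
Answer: -474084/5 ≈ -94817.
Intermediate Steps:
P = -472649/5 (P = (1/5)*(-472649) = -472649/5 ≈ -94530.)
B(r) = -5 + r
P + B(-282) = -472649/5 + (-5 - 282) = -472649/5 - 287 = -474084/5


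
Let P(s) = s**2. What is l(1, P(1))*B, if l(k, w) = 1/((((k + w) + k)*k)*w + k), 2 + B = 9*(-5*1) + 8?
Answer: -39/4 ≈ -9.7500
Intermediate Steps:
B = -39 (B = -2 + (9*(-5*1) + 8) = -2 + (9*(-5) + 8) = -2 + (-45 + 8) = -2 - 37 = -39)
l(k, w) = 1/(k + k*w*(w + 2*k)) (l(k, w) = 1/(((w + 2*k)*k)*w + k) = 1/((k*(w + 2*k))*w + k) = 1/(k*w*(w + 2*k) + k) = 1/(k + k*w*(w + 2*k)))
l(1, P(1))*B = (1/(1*(1 + (1**2)**2 + 2*1*1**2)))*(-39) = (1/(1 + 1**2 + 2*1*1))*(-39) = (1/(1 + 1 + 2))*(-39) = (1/4)*(-39) = -39/4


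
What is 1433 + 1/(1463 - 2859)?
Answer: 2000467/1396 ≈ 1433.0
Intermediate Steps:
1433 + 1/(1463 - 2859) = 1433 + 1/(-1396) = 1433 - 1/1396 = 2000467/1396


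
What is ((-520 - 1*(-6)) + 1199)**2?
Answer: 469225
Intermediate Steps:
((-520 - 1*(-6)) + 1199)**2 = ((-520 + 6) + 1199)**2 = (-514 + 1199)**2 = 685**2 = 469225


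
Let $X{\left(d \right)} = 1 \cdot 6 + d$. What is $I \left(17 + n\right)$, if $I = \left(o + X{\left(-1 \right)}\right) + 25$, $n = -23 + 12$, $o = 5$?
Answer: $210$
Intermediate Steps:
$n = -11$
$X{\left(d \right)} = 6 + d$
$I = 35$ ($I = \left(5 + \left(6 - 1\right)\right) + 25 = \left(5 + 5\right) + 25 = 10 + 25 = 35$)
$I \left(17 + n\right) = 35 \left(17 - 11\right) = 35 \cdot 6 = 210$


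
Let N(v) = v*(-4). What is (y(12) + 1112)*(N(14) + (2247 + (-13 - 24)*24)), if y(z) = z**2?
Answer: 1636568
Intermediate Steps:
N(v) = -4*v
(y(12) + 1112)*(N(14) + (2247 + (-13 - 24)*24)) = (12**2 + 1112)*(-4*14 + (2247 + (-13 - 24)*24)) = (144 + 1112)*(-56 + (2247 - 37*24)) = 1256*(-56 + (2247 - 888)) = 1256*(-56 + 1359) = 1256*1303 = 1636568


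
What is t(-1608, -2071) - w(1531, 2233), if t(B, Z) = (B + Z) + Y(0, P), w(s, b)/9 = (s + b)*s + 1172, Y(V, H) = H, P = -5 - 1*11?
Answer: -51878399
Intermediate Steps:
P = -16 (P = -5 - 11 = -16)
w(s, b) = 10548 + 9*s*(b + s) (w(s, b) = 9*((s + b)*s + 1172) = 9*((b + s)*s + 1172) = 9*(s*(b + s) + 1172) = 9*(1172 + s*(b + s)) = 10548 + 9*s*(b + s))
t(B, Z) = -16 + B + Z (t(B, Z) = (B + Z) - 16 = -16 + B + Z)
t(-1608, -2071) - w(1531, 2233) = (-16 - 1608 - 2071) - (10548 + 9*1531² + 9*2233*1531) = -3695 - (10548 + 9*2343961 + 30768507) = -3695 - (10548 + 21095649 + 30768507) = -3695 - 1*51874704 = -3695 - 51874704 = -51878399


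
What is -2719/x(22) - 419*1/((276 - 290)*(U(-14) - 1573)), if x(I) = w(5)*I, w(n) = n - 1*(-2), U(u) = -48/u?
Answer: -14952958/845999 ≈ -17.675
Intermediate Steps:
w(n) = 2 + n (w(n) = n + 2 = 2 + n)
x(I) = 7*I (x(I) = (2 + 5)*I = 7*I)
-2719/x(22) - 419*1/((276 - 290)*(U(-14) - 1573)) = -2719/(7*22) - 419*1/((276 - 290)*(-48/(-14) - 1573)) = -2719/154 - 419*(-1/(14*(-48*(-1/14) - 1573))) = -2719*1/154 - 419*(-1/(14*(24/7 - 1573))) = -2719/154 - 419/((-14*(-10987/7))) = -2719/154 - 419/21974 = -14952958/845999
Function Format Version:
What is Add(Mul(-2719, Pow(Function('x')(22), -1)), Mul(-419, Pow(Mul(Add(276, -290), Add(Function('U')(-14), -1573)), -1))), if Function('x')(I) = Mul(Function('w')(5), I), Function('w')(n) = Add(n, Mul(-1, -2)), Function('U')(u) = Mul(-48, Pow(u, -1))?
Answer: Rational(-14952958, 845999) ≈ -17.675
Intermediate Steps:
Function('w')(n) = Add(2, n) (Function('w')(n) = Add(n, 2) = Add(2, n))
Function('x')(I) = Mul(7, I) (Function('x')(I) = Mul(Add(2, 5), I) = Mul(7, I))
Add(Mul(-2719, Pow(Function('x')(22), -1)), Mul(-419, Pow(Mul(Add(276, -290), Add(Function('U')(-14), -1573)), -1))) = Add(Mul(-2719, Pow(Mul(7, 22), -1)), Mul(-419, Pow(Mul(Add(276, -290), Add(Mul(-48, Pow(-14, -1)), -1573)), -1))) = Add(Mul(-2719, Pow(154, -1)), Mul(-419, Pow(Mul(-14, Add(Mul(-48, Rational(-1, 14)), -1573)), -1))) = Add(Mul(-2719, Rational(1, 154)), Mul(-419, Pow(Mul(-14, Add(Rational(24, 7), -1573)), -1))) = Add(Rational(-2719, 154), Mul(-419, Pow(Mul(-14, Rational(-10987, 7)), -1))) = Add(Rational(-2719, 154), Mul(-419, Pow(21974, -1))) = Add(Rational(-2719, 154), Mul(-419, Rational(1, 21974))) = Add(Rational(-2719, 154), Rational(-419, 21974)) = Rational(-14952958, 845999)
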